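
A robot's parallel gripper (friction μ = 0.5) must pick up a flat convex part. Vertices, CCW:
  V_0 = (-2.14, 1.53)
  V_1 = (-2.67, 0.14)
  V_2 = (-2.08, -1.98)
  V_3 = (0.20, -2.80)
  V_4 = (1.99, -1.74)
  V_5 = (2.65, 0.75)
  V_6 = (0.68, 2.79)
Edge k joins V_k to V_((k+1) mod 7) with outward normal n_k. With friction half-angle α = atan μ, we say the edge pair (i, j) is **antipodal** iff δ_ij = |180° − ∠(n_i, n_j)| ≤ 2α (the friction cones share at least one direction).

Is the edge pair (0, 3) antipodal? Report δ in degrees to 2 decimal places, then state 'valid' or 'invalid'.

δ = 38.50°, valid

α = atan 0.5 = 26.57°;  2α = 53.13°
edge 0: e_0 = (-0.53, -1.39);  n_0 = (-0.9344, +0.3563)
edge 3: e_3 = (+1.79, +1.06);  n_3 = (+0.5095, -0.8604)
∠(n_0, n_3) = 141.50°
δ = |180° − 141.50°| = 38.50°
38.50° ≤ 2α = 53.13°  →  valid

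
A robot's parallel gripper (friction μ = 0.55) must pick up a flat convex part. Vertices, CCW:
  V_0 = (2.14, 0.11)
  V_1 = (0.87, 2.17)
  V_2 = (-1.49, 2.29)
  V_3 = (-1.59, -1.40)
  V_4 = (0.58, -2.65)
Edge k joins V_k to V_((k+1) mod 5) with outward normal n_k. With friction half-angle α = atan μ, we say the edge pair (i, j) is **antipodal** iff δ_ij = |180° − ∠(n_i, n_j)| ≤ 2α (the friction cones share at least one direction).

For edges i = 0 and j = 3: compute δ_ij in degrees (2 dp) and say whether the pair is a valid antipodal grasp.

α = atan 0.55 = 28.81°;  2α = 57.62°
edge 0: e_0 = (-1.27, +2.06);  n_0 = (+0.8512, +0.5248)
edge 3: e_3 = (+2.17, -1.25);  n_3 = (-0.4991, -0.8665)
∠(n_0, n_3) = 151.60°
δ = |180° − 151.60°| = 28.40°
28.40° ≤ 2α = 57.62°  →  valid

δ = 28.40°, valid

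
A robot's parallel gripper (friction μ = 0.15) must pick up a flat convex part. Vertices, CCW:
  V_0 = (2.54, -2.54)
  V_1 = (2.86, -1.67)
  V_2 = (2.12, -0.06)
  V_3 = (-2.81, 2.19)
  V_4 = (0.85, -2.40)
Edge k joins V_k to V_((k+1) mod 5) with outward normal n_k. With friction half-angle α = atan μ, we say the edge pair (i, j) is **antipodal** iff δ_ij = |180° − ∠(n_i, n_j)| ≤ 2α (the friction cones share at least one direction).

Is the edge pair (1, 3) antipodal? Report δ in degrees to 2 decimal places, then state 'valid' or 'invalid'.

δ = 13.88°, valid

α = atan 0.15 = 8.53°;  2α = 17.06°
edge 1: e_1 = (-0.74, +1.61);  n_1 = (+0.9086, +0.4176)
edge 3: e_3 = (+3.66, -4.59);  n_3 = (-0.7819, -0.6234)
∠(n_1, n_3) = 166.12°
δ = |180° − 166.12°| = 13.88°
13.88° ≤ 2α = 17.06°  →  valid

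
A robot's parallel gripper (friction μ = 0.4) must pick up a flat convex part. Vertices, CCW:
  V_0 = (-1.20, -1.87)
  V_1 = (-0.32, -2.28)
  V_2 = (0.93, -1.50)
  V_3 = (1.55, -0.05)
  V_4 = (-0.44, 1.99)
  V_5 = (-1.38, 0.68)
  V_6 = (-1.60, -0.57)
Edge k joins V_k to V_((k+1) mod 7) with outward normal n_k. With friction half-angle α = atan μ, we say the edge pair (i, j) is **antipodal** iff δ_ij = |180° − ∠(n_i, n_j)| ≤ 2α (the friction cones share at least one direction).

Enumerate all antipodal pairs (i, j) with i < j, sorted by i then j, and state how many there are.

α = atan 0.4 = 21.80°;  2α = 43.60°
n_0 = (-0.4223, -0.9064)
n_1 = (+0.5294, -0.8484)
n_2 = (+0.9195, -0.3932)
n_3 = (+0.7158, +0.6983)
n_4 = (-0.8125, +0.5830)
n_5 = (-0.9849, +0.1733)
n_6 = (-0.9558, -0.2941)
  (0,1): δ = 123.05°  ·
  (0,2): δ = 88.17°  ·
  (0,3): δ = 20.73°  ✓
  (0,4): δ = 79.32°  ·
  (0,5): δ = 105.00°  ·
  (0,6): δ = 132.08°  ·
  (1,2): δ = 145.12°  ·
  (1,3): δ = 77.67°  ·
  (1,4): δ = 22.37°  ✓
  (1,5): δ = 48.05°  ·
  (1,6): δ = 75.14°  ·
  (2,3): δ = 112.56°  ·
  (2,4): δ = 12.51°  ✓
  (2,5): δ = 13.17°  ✓
  (2,6): δ = 40.25°  ✓
  (3,4): δ = 79.95°  ·
  (3,5): δ = 54.27°  ·
  (3,6): δ = 27.19°  ✓
  (4,5): δ = 154.32°  ·
  (4,6): δ = 127.24°  ·
  (5,6): δ = 152.92°  ·
antipodal pairs: 6

count = 6; pairs: (0,3), (1,4), (2,4), (2,5), (2,6), (3,6)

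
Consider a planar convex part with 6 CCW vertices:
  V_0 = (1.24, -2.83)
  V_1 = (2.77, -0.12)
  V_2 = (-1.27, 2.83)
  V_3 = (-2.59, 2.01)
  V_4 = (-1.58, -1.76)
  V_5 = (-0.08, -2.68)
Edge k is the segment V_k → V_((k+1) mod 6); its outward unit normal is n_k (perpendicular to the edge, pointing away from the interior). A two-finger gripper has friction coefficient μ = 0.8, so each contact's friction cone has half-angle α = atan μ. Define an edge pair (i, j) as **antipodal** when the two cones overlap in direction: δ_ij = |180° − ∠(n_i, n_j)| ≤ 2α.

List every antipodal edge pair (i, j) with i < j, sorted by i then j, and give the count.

count = 7; pairs: (0,2), (0,3), (1,3), (1,4), (1,5), (2,4), (2,5)

α = atan 0.8 = 38.66°;  2α = 77.32°
n_0 = (+0.8708, -0.4916)
n_1 = (+0.5897, +0.8076)
n_2 = (-0.5277, +0.8494)
n_3 = (-0.9659, -0.2588)
n_4 = (-0.5228, -0.8524)
n_5 = (-0.1129, -0.9936)
  (0,1): δ = 96.69°  ·
  (0,2): δ = 28.70°  ✓
  (0,3): δ = 44.45°  ✓
  (0,4): δ = 87.93°  ·
  (0,5): δ = 112.96°  ·
  (1,2): δ = 112.01°  ·
  (1,3): δ = 38.87°  ✓
  (1,4): δ = 4.61°  ✓
  (1,5): δ = 29.65°  ✓
  (2,3): δ = 106.85°  ·
  (2,4): δ = 63.37°  ✓
  (2,5): δ = 38.33°  ✓
  (3,4): δ = 136.52°  ·
  (3,5): δ = 111.48°  ·
  (4,5): δ = 154.96°  ·
antipodal pairs: 7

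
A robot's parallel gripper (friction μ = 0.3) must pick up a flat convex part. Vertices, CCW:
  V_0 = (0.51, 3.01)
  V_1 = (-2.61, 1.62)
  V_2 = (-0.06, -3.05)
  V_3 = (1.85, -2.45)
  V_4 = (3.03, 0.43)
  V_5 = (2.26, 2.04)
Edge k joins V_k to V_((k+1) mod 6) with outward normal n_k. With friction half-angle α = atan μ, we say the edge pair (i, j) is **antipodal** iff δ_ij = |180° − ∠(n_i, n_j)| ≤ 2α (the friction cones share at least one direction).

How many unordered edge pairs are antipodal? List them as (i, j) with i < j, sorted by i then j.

α = atan 0.3 = 16.70°;  2α = 33.40°
n_0 = (-0.4070, +0.9134)
n_1 = (-0.8777, -0.4792)
n_2 = (+0.2997, -0.9540)
n_3 = (+0.9253, -0.3791)
n_4 = (+0.9021, +0.4315)
n_5 = (+0.4848, +0.8746)
  (0,1): δ = 85.38°  ·
  (0,2): δ = 6.57°  ✓
  (0,3): δ = 43.71°  ·
  (0,4): δ = 91.55°  ·
  (0,5): δ = 126.99°  ·
  (1,2): δ = 101.20°  ·
  (1,3): δ = 50.92°  ·
  (1,4): δ = 3.08°  ✓
  (1,5): δ = 32.36°  ✓
  (2,3): δ = 129.72°  ·
  (2,4): δ = 81.88°  ·
  (2,5): δ = 46.44°  ·
  (3,4): δ = 132.16°  ·
  (3,5): δ = 96.72°  ·
  (4,5): δ = 144.56°  ·
antipodal pairs: 3

count = 3; pairs: (0,2), (1,4), (1,5)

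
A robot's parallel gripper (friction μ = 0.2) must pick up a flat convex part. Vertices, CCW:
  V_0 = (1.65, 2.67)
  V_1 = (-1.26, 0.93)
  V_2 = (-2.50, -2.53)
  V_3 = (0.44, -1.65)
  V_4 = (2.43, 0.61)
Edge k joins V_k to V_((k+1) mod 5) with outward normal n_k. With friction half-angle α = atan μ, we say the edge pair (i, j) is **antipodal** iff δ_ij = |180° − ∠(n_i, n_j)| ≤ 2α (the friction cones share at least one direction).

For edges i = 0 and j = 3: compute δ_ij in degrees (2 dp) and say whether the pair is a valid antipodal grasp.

α = atan 0.2 = 11.31°;  2α = 22.62°
edge 0: e_0 = (-2.91, -1.74);  n_0 = (-0.5132, +0.8583)
edge 3: e_3 = (+1.99, +2.26);  n_3 = (+0.7505, -0.6609)
∠(n_0, n_3) = 162.24°
δ = |180° − 162.24°| = 17.76°
17.76° ≤ 2α = 22.62°  →  valid

δ = 17.76°, valid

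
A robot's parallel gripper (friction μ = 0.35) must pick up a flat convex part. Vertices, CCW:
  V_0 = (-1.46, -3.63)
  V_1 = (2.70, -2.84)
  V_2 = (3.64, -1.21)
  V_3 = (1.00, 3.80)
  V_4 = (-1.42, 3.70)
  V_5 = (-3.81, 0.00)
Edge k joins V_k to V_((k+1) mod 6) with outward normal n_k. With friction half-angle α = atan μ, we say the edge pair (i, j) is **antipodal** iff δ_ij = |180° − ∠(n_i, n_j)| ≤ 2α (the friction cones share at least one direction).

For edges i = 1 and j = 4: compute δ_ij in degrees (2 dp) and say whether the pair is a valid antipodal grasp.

δ = 2.89°, valid

α = atan 0.35 = 19.29°;  2α = 38.58°
edge 1: e_1 = (+0.94, +1.63);  n_1 = (+0.8663, -0.4996)
edge 4: e_4 = (-2.39, -3.70);  n_4 = (-0.8400, +0.5426)
∠(n_1, n_4) = 177.11°
δ = |180° − 177.11°| = 2.89°
2.89° ≤ 2α = 38.58°  →  valid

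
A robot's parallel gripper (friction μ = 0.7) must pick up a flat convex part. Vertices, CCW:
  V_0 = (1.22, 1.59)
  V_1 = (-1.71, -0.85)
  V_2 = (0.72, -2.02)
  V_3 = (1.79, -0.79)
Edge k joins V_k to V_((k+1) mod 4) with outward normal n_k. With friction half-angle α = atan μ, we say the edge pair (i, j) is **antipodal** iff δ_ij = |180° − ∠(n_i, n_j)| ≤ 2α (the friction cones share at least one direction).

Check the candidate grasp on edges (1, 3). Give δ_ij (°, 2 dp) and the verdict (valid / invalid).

δ = 50.82°, valid

α = atan 0.7 = 34.99°;  2α = 69.98°
edge 1: e_1 = (+2.43, -1.17);  n_1 = (-0.4338, -0.9010)
edge 3: e_3 = (-0.57, +2.38);  n_3 = (+0.9725, +0.2329)
∠(n_1, n_3) = 129.18°
δ = |180° − 129.18°| = 50.82°
50.82° ≤ 2α = 69.98°  →  valid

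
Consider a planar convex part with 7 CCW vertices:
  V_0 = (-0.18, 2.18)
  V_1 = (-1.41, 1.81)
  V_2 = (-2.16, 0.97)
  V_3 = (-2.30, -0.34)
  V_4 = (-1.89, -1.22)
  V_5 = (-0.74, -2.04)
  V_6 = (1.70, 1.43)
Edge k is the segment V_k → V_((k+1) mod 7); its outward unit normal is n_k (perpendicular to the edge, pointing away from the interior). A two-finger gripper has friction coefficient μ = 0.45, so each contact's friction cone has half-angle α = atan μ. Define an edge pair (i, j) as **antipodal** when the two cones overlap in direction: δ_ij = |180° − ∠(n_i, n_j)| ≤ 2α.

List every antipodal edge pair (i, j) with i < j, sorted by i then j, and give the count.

count = 5; pairs: (0,5), (1,5), (2,5), (3,6), (4,6)

α = atan 0.45 = 24.23°;  2α = 48.46°
n_0 = (-0.2881, +0.9576)
n_1 = (-0.7459, +0.6660)
n_2 = (-0.9943, +0.1063)
n_3 = (-0.9064, -0.4223)
n_4 = (-0.5806, -0.8142)
n_5 = (+0.8180, -0.5752)
n_6 = (+0.3705, +0.9288)
  (0,1): δ = 148.50°  ·
  (0,2): δ = 112.84°  ·
  (0,3): δ = 81.76°  ·
  (0,4): δ = 52.23°  ·
  (0,5): δ = 38.14°  ✓
  (0,6): δ = 141.51°  ·
  (1,2): δ = 144.34°  ·
  (1,3): δ = 113.26°  ·
  (1,4): δ = 83.73°  ·
  (1,5): δ = 6.65°  ✓
  (1,6): δ = 110.01°  ·
  (2,3): δ = 148.92°  ·
  (2,4): δ = 119.39°  ·
  (2,5): δ = 29.01°  ✓
  (2,6): δ = 74.35°  ·
  (3,4): δ = 150.47°  ·
  (3,5): δ = 60.09°  ·
  (3,6): δ = 43.27°  ✓
  (4,5): δ = 89.62°  ·
  (4,6): δ = 13.74°  ✓
  (5,6): δ = 76.64°  ·
antipodal pairs: 5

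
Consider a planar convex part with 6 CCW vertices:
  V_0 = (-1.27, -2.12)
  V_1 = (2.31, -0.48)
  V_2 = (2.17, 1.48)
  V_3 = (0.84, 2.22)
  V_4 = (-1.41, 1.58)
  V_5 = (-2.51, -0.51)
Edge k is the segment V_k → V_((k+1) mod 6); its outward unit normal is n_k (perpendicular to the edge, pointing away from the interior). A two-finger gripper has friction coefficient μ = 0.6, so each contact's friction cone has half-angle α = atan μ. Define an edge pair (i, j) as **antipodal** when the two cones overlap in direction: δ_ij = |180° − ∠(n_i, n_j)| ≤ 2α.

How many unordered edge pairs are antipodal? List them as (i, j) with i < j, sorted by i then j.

count = 6; pairs: (0,2), (0,3), (0,4), (1,4), (1,5), (2,5)

α = atan 0.6 = 30.96°;  2α = 61.93°
n_0 = (+0.4165, -0.9091)
n_1 = (+0.9975, +0.0712)
n_2 = (+0.4862, +0.8738)
n_3 = (-0.2736, +0.9618)
n_4 = (-0.8849, +0.4657)
n_5 = (-0.7923, -0.6102)
  (0,1): δ = 110.53°  ·
  (0,2): δ = 53.70°  ✓
  (0,3): δ = 8.73°  ✓
  (0,4): δ = 37.63°  ✓
  (0,5): δ = 102.99°  ·
  (1,2): δ = 123.18°  ·
  (1,3): δ = 78.21°  ·
  (1,4): δ = 31.84°  ✓
  (1,5): δ = 33.52°  ✓
  (2,3): δ = 135.03°  ·
  (2,4): δ = 88.67°  ·
  (2,5): δ = 23.31°  ✓
  (3,4): δ = 133.64°  ·
  (3,5): δ = 68.28°  ·
  (4,5): δ = 114.64°  ·
antipodal pairs: 6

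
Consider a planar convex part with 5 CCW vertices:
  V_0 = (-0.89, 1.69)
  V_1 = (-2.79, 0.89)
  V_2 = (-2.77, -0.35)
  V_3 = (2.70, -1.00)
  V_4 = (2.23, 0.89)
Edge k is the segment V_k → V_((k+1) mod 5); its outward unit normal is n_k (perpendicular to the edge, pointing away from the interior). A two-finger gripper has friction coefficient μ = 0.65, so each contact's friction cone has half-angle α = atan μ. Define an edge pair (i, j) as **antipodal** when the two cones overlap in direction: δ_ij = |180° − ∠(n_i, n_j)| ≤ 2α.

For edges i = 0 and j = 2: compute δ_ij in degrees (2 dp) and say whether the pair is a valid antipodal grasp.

δ = 29.61°, valid

α = atan 0.65 = 33.02°;  2α = 66.05°
edge 0: e_0 = (-1.90, -0.80);  n_0 = (-0.3881, +0.9216)
edge 2: e_2 = (+5.47, -0.65);  n_2 = (-0.1180, -0.9930)
∠(n_0, n_2) = 150.39°
δ = |180° − 150.39°| = 29.61°
29.61° ≤ 2α = 66.05°  →  valid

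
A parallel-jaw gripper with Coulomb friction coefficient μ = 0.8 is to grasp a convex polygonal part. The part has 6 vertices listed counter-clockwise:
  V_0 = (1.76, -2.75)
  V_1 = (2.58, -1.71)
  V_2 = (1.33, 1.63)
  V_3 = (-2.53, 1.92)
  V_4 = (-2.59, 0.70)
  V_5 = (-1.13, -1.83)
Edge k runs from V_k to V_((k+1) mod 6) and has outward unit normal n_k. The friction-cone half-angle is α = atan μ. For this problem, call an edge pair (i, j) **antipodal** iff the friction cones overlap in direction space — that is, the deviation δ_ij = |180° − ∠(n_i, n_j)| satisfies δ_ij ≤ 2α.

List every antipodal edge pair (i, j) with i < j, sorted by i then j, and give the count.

count = 8; pairs: (0,2), (0,3), (0,4), (1,3), (1,4), (1,5), (2,4), (2,5)

α = atan 0.8 = 38.66°;  2α = 77.32°
n_0 = (+0.7853, -0.6192)
n_1 = (+0.9366, +0.3505)
n_2 = (+0.0749, +0.9972)
n_3 = (-0.9988, +0.0491)
n_4 = (-0.8661, -0.4998)
n_5 = (-0.3033, -0.9529)
  (0,1): δ = 121.23°  ·
  (0,2): δ = 56.04°  ✓
  (0,3): δ = 35.44°  ✓
  (0,4): δ = 68.24°  ✓
  (0,5): δ = 110.60°  ·
  (1,2): δ = 114.81°  ·
  (1,3): δ = 23.33°  ✓
  (1,4): δ = 9.47°  ✓
  (1,5): δ = 51.82°  ✓
  (2,3): δ = 88.52°  ·
  (2,4): δ = 55.72°  ✓
  (2,5): δ = 13.36°  ✓
  (3,4): δ = 147.20°  ·
  (3,5): δ = 104.84°  ·
  (4,5): δ = 137.65°  ·
antipodal pairs: 8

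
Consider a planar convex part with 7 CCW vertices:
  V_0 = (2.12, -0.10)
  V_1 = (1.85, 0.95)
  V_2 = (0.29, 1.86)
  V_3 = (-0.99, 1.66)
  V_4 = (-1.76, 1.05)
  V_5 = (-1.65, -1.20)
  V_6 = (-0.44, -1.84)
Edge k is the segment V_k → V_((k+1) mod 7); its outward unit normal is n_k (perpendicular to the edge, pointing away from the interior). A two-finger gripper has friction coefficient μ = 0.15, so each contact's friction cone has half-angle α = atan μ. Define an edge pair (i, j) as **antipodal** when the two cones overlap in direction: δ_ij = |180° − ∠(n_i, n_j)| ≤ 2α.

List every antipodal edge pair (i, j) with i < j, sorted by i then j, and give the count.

α = atan 0.15 = 8.53°;  2α = 17.06°
n_0 = (+0.9685, +0.2490)
n_1 = (+0.5039, +0.8638)
n_2 = (-0.1544, +0.9880)
n_3 = (-0.6210, +0.7838)
n_4 = (-0.9988, -0.0488)
n_5 = (-0.4676, -0.8840)
n_6 = (+0.5621, -0.8270)
  (0,1): δ = 134.68°  ·
  (0,2): δ = 95.54°  ·
  (0,3): δ = 66.03°  ·
  (0,4): δ = 11.62°  ✓
  (0,5): δ = 47.70°  ·
  (0,6): δ = 109.78°  ·
  (1,2): δ = 140.86°  ·
  (1,3): δ = 111.36°  ·
  (1,4): δ = 56.94°  ·
  (1,5): δ = 2.38°  ✓
  (1,6): δ = 64.46°  ·
  (2,3): δ = 150.49°  ·
  (2,4): δ = 96.08°  ·
  (2,5): δ = 36.76°  ·
  (2,6): δ = 25.32°  ·
  (3,4): δ = 125.59°  ·
  (3,5): δ = 66.26°  ·
  (3,6): δ = 4.18°  ✓
  (4,5): δ = 120.67°  ·
  (4,6): δ = 58.60°  ·
  (5,6): δ = 117.92°  ·
antipodal pairs: 3

count = 3; pairs: (0,4), (1,5), (3,6)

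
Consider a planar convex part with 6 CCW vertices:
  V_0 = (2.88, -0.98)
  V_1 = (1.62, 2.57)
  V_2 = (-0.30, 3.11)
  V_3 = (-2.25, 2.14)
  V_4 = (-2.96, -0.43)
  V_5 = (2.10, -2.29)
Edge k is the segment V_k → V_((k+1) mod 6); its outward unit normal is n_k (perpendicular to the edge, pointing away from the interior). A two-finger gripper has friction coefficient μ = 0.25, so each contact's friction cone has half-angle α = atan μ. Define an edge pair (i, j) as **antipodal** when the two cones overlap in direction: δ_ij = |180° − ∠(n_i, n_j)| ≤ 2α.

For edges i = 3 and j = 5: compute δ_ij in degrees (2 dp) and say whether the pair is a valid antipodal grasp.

α = atan 0.25 = 14.04°;  2α = 28.07°
edge 3: e_3 = (-0.71, -2.57);  n_3 = (-0.9639, +0.2663)
edge 5: e_5 = (+0.78, +1.31);  n_5 = (+0.8592, -0.5116)
∠(n_3, n_5) = 164.67°
δ = |180° − 164.67°| = 15.33°
15.33° ≤ 2α = 28.07°  →  valid

δ = 15.33°, valid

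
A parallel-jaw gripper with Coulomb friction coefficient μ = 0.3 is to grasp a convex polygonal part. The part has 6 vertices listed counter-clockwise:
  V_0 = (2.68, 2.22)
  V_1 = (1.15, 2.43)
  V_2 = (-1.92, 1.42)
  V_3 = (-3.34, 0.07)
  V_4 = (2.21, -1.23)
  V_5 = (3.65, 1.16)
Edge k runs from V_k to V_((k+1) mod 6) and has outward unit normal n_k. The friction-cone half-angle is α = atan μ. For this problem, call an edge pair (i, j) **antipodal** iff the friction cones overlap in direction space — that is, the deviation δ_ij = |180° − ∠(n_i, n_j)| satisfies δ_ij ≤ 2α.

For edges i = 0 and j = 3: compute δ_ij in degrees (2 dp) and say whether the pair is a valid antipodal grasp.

α = atan 0.3 = 16.70°;  2α = 33.40°
edge 0: e_0 = (-1.53, +0.21);  n_0 = (+0.1360, +0.9907)
edge 3: e_3 = (+5.55, -1.30);  n_3 = (-0.2281, -0.9736)
∠(n_0, n_3) = 174.63°
δ = |180° − 174.63°| = 5.37°
5.37° ≤ 2α = 33.40°  →  valid

δ = 5.37°, valid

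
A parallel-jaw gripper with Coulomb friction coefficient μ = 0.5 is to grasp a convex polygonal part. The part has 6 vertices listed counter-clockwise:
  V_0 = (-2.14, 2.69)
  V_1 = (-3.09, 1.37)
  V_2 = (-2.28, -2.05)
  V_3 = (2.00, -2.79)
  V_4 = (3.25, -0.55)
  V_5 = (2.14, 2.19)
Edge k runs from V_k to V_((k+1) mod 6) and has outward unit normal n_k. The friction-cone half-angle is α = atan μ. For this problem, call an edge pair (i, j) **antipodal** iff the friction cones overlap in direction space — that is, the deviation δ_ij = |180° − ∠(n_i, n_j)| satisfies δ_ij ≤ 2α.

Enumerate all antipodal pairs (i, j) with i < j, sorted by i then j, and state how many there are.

α = atan 0.5 = 26.57°;  2α = 53.13°
n_0 = (-0.8117, +0.5841)
n_1 = (-0.9731, -0.2305)
n_2 = (-0.1704, -0.9854)
n_3 = (+0.8732, -0.4873)
n_4 = (+0.9268, +0.3755)
n_5 = (+0.1160, +0.9932)
  (0,1): δ = 130.93°  ·
  (0,2): δ = 64.07°  ·
  (0,3): δ = 6.58°  ✓
  (0,4): δ = 57.80°  ·
  (0,5): δ = 119.08°  ·
  (1,2): δ = 113.13°  ·
  (1,3): δ = 42.49°  ✓
  (1,4): δ = 8.73°  ✓
  (1,5): δ = 70.01°  ·
  (2,3): δ = 109.35°  ·
  (2,4): δ = 58.14°  ·
  (2,5): δ = 3.15°  ✓
  (3,4): δ = 128.78°  ·
  (3,5): δ = 67.50°  ·
  (4,5): δ = 118.72°  ·
antipodal pairs: 4

count = 4; pairs: (0,3), (1,3), (1,4), (2,5)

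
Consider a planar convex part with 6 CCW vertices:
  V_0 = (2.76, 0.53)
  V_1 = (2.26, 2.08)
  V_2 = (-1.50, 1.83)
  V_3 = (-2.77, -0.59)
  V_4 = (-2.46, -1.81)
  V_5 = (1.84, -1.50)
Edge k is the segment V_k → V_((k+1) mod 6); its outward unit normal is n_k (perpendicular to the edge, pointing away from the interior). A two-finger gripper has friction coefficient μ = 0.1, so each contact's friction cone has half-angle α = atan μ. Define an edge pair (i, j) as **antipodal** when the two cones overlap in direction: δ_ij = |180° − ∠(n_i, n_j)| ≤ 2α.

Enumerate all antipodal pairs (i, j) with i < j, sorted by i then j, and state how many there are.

count = 3; pairs: (0,3), (1,4), (2,5)

α = atan 0.1 = 5.71°;  2α = 11.42°
n_0 = (+0.9517, +0.3070)
n_1 = (-0.0663, +0.9978)
n_2 = (-0.8855, +0.4647)
n_3 = (-0.9692, -0.2463)
n_4 = (+0.0719, -0.9974)
n_5 = (+0.9108, -0.4128)
  (0,1): δ = 104.07°  ·
  (0,2): δ = 45.57°  ·
  (0,3): δ = 3.62°  ✓
  (0,4): δ = 76.24°  ·
  (0,5): δ = 137.74°  ·
  (1,2): δ = 121.49°  ·
  (1,3): δ = 79.55°  ·
  (1,4): δ = 0.32°  ✓
  (1,5): δ = 61.82°  ·
  (2,3): δ = 138.05°  ·
  (2,4): δ = 58.19°  ·
  (2,5): δ = 3.31°  ✓
  (3,4): δ = 100.13°  ·
  (3,5): δ = 38.64°  ·
  (4,5): δ = 118.50°  ·
antipodal pairs: 3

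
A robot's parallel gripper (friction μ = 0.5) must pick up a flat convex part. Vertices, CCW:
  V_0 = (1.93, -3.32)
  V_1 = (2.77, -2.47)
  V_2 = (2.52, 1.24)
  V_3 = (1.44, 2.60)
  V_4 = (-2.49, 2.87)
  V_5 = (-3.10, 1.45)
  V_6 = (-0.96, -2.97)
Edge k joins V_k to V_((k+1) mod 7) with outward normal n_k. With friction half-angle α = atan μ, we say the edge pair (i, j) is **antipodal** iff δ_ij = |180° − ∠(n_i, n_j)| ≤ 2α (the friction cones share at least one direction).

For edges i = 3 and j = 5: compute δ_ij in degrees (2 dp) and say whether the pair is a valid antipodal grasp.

α = atan 0.5 = 26.57°;  2α = 53.13°
edge 3: e_3 = (-3.93, +0.27);  n_3 = (+0.0685, +0.9976)
edge 5: e_5 = (+2.14, -4.42);  n_5 = (-0.9001, -0.4358)
∠(n_3, n_5) = 119.76°
δ = |180° − 119.76°| = 60.24°
60.24° > 2α = 53.13°  →  invalid

δ = 60.24°, invalid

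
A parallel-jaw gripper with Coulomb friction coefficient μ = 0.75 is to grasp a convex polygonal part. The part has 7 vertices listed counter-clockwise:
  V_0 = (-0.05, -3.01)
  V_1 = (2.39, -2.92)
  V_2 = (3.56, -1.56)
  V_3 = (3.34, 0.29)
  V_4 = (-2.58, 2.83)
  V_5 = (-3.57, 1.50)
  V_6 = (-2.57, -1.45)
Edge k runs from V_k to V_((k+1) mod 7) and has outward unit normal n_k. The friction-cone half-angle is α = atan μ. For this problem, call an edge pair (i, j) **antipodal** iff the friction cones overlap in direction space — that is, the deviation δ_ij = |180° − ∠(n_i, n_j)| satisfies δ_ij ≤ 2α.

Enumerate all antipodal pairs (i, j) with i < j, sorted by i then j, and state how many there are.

count = 10; pairs: (0,3), (0,4), (1,3), (1,4), (1,5), (2,4), (2,5), (2,6), (3,5), (3,6)

α = atan 0.75 = 36.87°;  2α = 73.74°
n_0 = (+0.0369, -0.9993)
n_1 = (+0.7581, -0.6522)
n_2 = (+0.9930, +0.1181)
n_3 = (+0.3943, +0.9190)
n_4 = (-0.8022, +0.5971)
n_5 = (-0.9471, -0.3210)
n_6 = (-0.5264, -0.8503)
  (0,1): δ = 132.82°  ·
  (0,2): δ = 85.33°  ·
  (0,3): δ = 25.33°  ✓
  (0,4): δ = 51.23°  ✓
  (0,5): δ = 106.61°  ·
  (0,6): δ = 146.13°  ·
  (1,2): δ = 132.51°  ·
  (1,3): δ = 72.52°  ✓
  (1,4): δ = 4.04°  ✓
  (1,5): δ = 59.43°  ✓
  (1,6): δ = 98.95°  ·
  (2,3): δ = 120.00°  ·
  (2,4): δ = 43.44°  ✓
  (2,5): δ = 11.94°  ✓
  (2,6): δ = 51.46°  ✓
  (3,4): δ = 103.44°  ·
  (3,5): δ = 48.05°  ✓
  (3,6): δ = 8.54°  ✓
  (4,5): δ = 124.61°  ·
  (4,6): δ = 85.10°  ·
  (5,6): δ = 140.49°  ·
antipodal pairs: 10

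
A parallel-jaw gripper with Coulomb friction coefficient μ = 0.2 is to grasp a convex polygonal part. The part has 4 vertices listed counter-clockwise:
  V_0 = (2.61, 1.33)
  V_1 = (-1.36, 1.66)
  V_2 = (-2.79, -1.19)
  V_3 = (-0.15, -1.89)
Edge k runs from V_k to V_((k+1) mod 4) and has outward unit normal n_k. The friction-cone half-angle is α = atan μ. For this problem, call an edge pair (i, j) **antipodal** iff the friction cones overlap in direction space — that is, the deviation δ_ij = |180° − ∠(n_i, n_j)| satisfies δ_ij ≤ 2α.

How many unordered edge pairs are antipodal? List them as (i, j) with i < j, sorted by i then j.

count = 2; pairs: (0,2), (1,3)

α = atan 0.2 = 11.31°;  2α = 22.62°
n_0 = (+0.0828, +0.9966)
n_1 = (-0.8938, +0.4485)
n_2 = (-0.2563, -0.9666)
n_3 = (+0.7593, -0.6508)
  (0,1): δ = 111.89°  ·
  (0,2): δ = 10.10°  ✓
  (0,3): δ = 54.15°  ·
  (1,2): δ = 78.20°  ·
  (1,3): δ = 13.96°  ✓
  (2,3): δ = 115.75°  ·
antipodal pairs: 2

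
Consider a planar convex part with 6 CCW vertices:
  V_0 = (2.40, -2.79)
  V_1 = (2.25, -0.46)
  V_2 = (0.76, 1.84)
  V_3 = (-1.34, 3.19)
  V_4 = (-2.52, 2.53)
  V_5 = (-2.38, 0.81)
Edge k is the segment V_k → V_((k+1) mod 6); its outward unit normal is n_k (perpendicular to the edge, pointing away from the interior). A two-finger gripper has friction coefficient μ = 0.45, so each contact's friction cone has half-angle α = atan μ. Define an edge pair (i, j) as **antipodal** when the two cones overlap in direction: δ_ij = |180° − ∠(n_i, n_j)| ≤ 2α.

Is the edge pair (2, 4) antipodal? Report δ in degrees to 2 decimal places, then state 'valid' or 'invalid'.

α = atan 0.45 = 24.23°;  2α = 48.46°
edge 2: e_2 = (-2.10, +1.35);  n_2 = (+0.5408, +0.8412)
edge 4: e_4 = (+0.14, -1.72);  n_4 = (-0.9967, -0.0811)
∠(n_2, n_4) = 127.39°
δ = |180° − 127.39°| = 52.61°
52.61° > 2α = 48.46°  →  invalid

δ = 52.61°, invalid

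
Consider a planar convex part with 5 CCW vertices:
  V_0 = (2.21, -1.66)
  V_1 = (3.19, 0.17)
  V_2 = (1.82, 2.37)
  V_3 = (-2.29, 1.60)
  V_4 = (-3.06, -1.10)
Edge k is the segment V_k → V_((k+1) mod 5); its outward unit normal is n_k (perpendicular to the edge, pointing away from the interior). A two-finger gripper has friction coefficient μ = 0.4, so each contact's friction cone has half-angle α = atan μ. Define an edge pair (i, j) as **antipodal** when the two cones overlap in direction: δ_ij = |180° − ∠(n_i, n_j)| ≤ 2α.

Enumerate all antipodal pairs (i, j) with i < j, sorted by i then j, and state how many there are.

count = 2; pairs: (0,3), (2,4)

α = atan 0.4 = 21.80°;  2α = 43.60°
n_0 = (+0.8816, -0.4721)
n_1 = (+0.8489, +0.5286)
n_2 = (-0.1841, +0.9829)
n_3 = (-0.9617, +0.2743)
n_4 = (-0.1057, -0.9944)
  (0,1): δ = 119.92°  ·
  (0,2): δ = 51.22°  ·
  (0,3): δ = 12.25°  ✓
  (0,4): δ = 112.10°  ·
  (1,2): δ = 111.30°  ·
  (1,3): δ = 47.83°  ·
  (1,4): δ = 52.02°  ·
  (2,3): δ = 116.53°  ·
  (2,4): δ = 16.68°  ✓
  (3,4): δ = 80.15°  ·
antipodal pairs: 2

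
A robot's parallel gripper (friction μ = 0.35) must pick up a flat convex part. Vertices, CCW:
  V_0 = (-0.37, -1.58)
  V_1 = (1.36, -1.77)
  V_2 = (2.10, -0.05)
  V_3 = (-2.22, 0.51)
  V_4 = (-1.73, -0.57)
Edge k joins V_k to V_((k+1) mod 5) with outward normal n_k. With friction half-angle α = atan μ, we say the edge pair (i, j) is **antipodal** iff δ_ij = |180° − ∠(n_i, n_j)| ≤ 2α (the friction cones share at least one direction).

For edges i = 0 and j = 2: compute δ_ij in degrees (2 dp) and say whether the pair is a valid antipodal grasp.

α = atan 0.35 = 19.29°;  2α = 38.58°
edge 0: e_0 = (+1.73, -0.19);  n_0 = (-0.1092, -0.9940)
edge 2: e_2 = (-4.32, +0.56);  n_2 = (+0.1286, +0.9917)
∠(n_0, n_2) = 178.88°
δ = |180° − 178.88°| = 1.12°
1.12° ≤ 2α = 38.58°  →  valid

δ = 1.12°, valid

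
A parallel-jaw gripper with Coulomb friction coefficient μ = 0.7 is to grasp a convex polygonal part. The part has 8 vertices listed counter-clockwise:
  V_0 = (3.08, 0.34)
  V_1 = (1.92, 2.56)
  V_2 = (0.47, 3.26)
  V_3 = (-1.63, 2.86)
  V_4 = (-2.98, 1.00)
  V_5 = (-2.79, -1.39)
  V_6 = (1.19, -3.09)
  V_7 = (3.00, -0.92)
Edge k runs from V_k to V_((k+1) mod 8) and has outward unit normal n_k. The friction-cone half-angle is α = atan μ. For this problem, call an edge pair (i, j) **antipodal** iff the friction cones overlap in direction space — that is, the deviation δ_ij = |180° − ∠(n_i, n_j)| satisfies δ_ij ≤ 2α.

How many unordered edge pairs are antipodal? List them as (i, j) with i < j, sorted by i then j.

count = 11; pairs: (0,3), (0,4), (0,5), (1,4), (1,5), (2,5), (2,6), (3,6), (3,7), (4,6), (4,7)

α = atan 0.7 = 34.99°;  2α = 69.98°
n_0 = (+0.8863, +0.4631)
n_1 = (+0.4347, +0.9006)
n_2 = (-0.1871, +0.9823)
n_3 = (-0.8093, +0.5874)
n_4 = (-0.9969, -0.0792)
n_5 = (-0.3928, -0.9196)
n_6 = (+0.7679, -0.6405)
n_7 = (+0.9980, -0.0634)
  (0,1): δ = 143.36°  ·
  (0,2): δ = 106.80°  ·
  (0,3): δ = 63.56°  ✓
  (0,4): δ = 23.04°  ✓
  (0,5): δ = 39.28°  ✓
  (0,6): δ = 112.58°  ·
  (0,7): δ = 148.78°  ·
  (1,2): δ = 143.45°  ·
  (1,3): δ = 100.20°  ·
  (1,4): δ = 59.69°  ✓
  (1,5): δ = 2.64°  ✓
  (1,6): δ = 75.94°  ·
  (1,7): δ = 112.14°  ·
  (2,3): δ = 136.76°  ·
  (2,4): δ = 96.24°  ·
  (2,5): δ = 33.91°  ✓
  (2,6): δ = 39.38°  ✓
  (2,7): δ = 75.58°  ·
  (3,4): δ = 139.48°  ·
  (3,5): δ = 77.16°  ·
  (3,6): δ = 3.86°  ✓
  (3,7): δ = 32.34°  ✓
  (4,5): δ = 117.67°  ·
  (4,6): δ = 44.38°  ✓
  (4,7): δ = 8.18°  ✓
  (5,6): δ = 106.70°  ·
  (5,7): δ = 70.50°  ·
  (6,7): δ = 143.80°  ·
antipodal pairs: 11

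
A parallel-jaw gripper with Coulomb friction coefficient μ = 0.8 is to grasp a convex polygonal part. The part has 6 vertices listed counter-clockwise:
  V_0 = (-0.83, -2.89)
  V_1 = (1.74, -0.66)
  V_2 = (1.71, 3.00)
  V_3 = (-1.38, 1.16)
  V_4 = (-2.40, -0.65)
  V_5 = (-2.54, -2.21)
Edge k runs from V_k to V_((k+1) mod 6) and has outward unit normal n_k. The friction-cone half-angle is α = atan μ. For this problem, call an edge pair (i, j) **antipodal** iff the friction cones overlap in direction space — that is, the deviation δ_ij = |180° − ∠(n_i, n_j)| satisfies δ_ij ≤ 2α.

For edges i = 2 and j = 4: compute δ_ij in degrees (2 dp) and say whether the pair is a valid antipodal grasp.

α = atan 0.8 = 38.66°;  2α = 77.32°
edge 2: e_2 = (-3.09, -1.84);  n_2 = (-0.5116, +0.8592)
edge 4: e_4 = (-0.14, -1.56);  n_4 = (-0.9960, +0.0894)
∠(n_2, n_4) = 54.10°
δ = |180° − 54.10°| = 125.90°
125.90° > 2α = 77.32°  →  invalid

δ = 125.90°, invalid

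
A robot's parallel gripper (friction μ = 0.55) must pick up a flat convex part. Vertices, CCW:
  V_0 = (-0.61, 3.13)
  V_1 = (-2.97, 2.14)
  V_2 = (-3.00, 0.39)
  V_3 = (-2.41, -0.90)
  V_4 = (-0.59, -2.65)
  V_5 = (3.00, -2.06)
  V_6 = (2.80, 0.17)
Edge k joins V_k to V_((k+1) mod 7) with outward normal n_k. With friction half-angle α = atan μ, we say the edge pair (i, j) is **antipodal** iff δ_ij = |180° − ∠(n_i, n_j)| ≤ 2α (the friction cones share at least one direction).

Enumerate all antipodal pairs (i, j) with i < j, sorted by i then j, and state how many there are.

count = 8; pairs: (0,4), (1,5), (1,6), (2,5), (2,6), (3,5), (3,6), (4,6)

α = atan 0.55 = 28.81°;  2α = 57.62°
n_0 = (-0.3868, +0.9221)
n_1 = (-0.9999, +0.0171)
n_2 = (-0.9094, -0.4159)
n_3 = (-0.6931, -0.7208)
n_4 = (+0.1622, -0.9868)
n_5 = (+0.9960, +0.0893)
n_6 = (+0.6555, +0.7552)
  (0,1): δ = 113.74°  ·
  (0,2): δ = 88.18°  ·
  (0,3): δ = 66.63°  ·
  (0,4): δ = 13.42°  ✓
  (0,5): δ = 72.37°  ·
  (0,6): δ = 116.28°  ·
  (1,2): δ = 154.44°  ·
  (1,3): δ = 132.89°  ·
  (1,4): δ = 79.69°  ·
  (1,5): δ = 6.11°  ✓
  (1,6): δ = 50.02°  ✓
  (2,3): δ = 158.45°  ·
  (2,4): δ = 105.24°  ·
  (2,5): δ = 19.45°  ✓
  (2,6): δ = 24.46°  ✓
  (3,4): δ = 126.79°  ·
  (3,5): δ = 41.00°  ✓
  (3,6): δ = 2.92°  ✓
  (4,5): δ = 94.21°  ·
  (4,6): δ = 50.29°  ✓
  (5,6): δ = 136.08°  ·
antipodal pairs: 8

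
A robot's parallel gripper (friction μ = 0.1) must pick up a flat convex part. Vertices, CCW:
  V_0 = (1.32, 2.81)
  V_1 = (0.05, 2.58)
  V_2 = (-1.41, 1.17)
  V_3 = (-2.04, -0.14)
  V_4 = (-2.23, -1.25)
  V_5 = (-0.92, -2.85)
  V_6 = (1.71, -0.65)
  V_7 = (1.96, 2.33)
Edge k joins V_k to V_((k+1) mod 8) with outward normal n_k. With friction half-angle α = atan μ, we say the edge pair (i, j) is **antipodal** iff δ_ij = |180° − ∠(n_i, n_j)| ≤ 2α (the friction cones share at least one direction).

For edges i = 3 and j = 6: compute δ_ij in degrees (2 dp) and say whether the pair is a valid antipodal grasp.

δ = 4.92°, valid

α = atan 0.1 = 5.71°;  2α = 11.42°
edge 3: e_3 = (-0.19, -1.11);  n_3 = (-0.9857, +0.1687)
edge 6: e_6 = (+0.25, +2.98);  n_6 = (+0.9965, -0.0836)
∠(n_3, n_6) = 175.08°
δ = |180° − 175.08°| = 4.92°
4.92° ≤ 2α = 11.42°  →  valid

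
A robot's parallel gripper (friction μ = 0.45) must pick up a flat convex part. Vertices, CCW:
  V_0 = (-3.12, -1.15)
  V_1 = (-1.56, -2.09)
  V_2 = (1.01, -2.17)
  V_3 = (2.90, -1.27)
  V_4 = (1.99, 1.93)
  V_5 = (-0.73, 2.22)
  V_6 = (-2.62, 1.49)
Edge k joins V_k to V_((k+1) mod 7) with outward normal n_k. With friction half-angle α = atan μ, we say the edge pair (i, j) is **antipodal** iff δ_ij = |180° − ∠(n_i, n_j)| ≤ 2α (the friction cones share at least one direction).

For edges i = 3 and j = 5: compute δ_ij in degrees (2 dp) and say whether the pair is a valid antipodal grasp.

α = atan 0.45 = 24.23°;  2α = 48.46°
edge 3: e_3 = (-0.91, +3.20);  n_3 = (+0.9619, +0.2735)
edge 5: e_5 = (-1.89, -0.73);  n_5 = (-0.3603, +0.9328)
∠(n_3, n_5) = 95.24°
δ = |180° − 95.24°| = 84.76°
84.76° > 2α = 48.46°  →  invalid

δ = 84.76°, invalid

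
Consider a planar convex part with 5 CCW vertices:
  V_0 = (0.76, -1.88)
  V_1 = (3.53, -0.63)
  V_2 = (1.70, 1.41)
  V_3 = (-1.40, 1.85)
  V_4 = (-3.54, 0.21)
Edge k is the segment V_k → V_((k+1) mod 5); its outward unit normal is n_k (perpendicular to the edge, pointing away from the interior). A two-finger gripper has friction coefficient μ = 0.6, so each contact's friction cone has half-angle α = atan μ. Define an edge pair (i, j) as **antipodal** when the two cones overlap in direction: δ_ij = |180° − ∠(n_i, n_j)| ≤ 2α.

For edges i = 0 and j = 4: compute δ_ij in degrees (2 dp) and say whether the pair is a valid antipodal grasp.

δ = 129.79°, invalid

α = atan 0.6 = 30.96°;  2α = 61.93°
edge 0: e_0 = (+2.77, +1.25);  n_0 = (+0.4113, -0.9115)
edge 4: e_4 = (+4.30, -2.09);  n_4 = (-0.4371, -0.8994)
∠(n_0, n_4) = 50.21°
δ = |180° − 50.21°| = 129.79°
129.79° > 2α = 61.93°  →  invalid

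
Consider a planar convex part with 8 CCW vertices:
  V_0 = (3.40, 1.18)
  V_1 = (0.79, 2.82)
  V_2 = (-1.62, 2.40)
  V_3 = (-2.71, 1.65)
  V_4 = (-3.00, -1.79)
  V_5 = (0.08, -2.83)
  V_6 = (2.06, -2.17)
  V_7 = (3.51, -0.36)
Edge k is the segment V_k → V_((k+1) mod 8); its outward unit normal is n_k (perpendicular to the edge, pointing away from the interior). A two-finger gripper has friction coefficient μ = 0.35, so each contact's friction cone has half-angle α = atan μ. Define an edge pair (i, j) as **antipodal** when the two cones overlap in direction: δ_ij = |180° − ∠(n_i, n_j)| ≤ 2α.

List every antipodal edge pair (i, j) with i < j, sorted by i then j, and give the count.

count = 7; pairs: (0,4), (1,4), (1,5), (2,5), (2,6), (3,6), (3,7)

α = atan 0.35 = 19.29°;  2α = 38.58°
n_0 = (+0.5320, +0.8467)
n_1 = (-0.1717, +0.9852)
n_2 = (-0.5668, +0.8238)
n_3 = (-0.9965, +0.0840)
n_4 = (-0.3199, -0.9474)
n_5 = (+0.3162, -0.9487)
n_6 = (+0.7804, -0.6252)
n_7 = (+0.9975, +0.0712)
  (0,1): δ = 137.97°  ·
  (0,2): δ = 113.33°  ·
  (0,3): δ = 62.68°  ·
  (0,4): δ = 13.49°  ✓
  (0,5): δ = 50.58°  ·
  (0,6): δ = 83.44°  ·
  (0,7): δ = 126.23°  ·
  (1,2): δ = 155.36°  ·
  (1,3): δ = 104.70°  ·
  (1,4): δ = 28.54°  ✓
  (1,5): δ = 8.55°  ✓
  (1,6): δ = 41.42°  ·
  (1,7): δ = 84.20°  ·
  (2,3): δ = 129.35°  ·
  (2,4): δ = 53.19°  ·
  (2,5): δ = 16.10°  ✓
  (2,6): δ = 16.77°  ✓
  (2,7): δ = 59.55°  ·
  (3,4): δ = 103.84°  ·
  (3,5): δ = 66.75°  ·
  (3,6): δ = 33.88°  ✓
  (3,7): δ = 8.90°  ✓
  (4,5): δ = 142.91°  ·
  (4,6): δ = 110.04°  ·
  (4,7): δ = 67.26°  ·
  (5,6): δ = 147.13°  ·
  (5,7): δ = 104.35°  ·
  (6,7): δ = 137.22°  ·
antipodal pairs: 7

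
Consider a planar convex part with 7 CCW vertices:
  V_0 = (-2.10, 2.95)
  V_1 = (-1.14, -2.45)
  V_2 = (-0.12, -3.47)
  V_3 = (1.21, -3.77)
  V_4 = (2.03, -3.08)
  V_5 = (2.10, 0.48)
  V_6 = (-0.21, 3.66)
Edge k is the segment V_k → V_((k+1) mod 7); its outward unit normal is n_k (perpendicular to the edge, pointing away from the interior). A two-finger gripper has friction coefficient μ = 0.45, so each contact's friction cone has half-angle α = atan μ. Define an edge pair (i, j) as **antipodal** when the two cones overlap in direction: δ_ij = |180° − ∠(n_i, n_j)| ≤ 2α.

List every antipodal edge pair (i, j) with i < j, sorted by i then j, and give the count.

count = 7; pairs: (0,4), (0,5), (1,4), (1,5), (2,5), (2,6), (3,6)

α = atan 0.45 = 24.23°;  2α = 48.46°
n_0 = (-0.9846, -0.1750)
n_1 = (-0.7071, -0.7071)
n_2 = (-0.2200, -0.9755)
n_3 = (+0.6438, -0.7652)
n_4 = (+0.9998, -0.0197)
n_5 = (+0.8091, +0.5877)
n_6 = (-0.3517, +0.9361)
  (0,1): δ = 145.08°  ·
  (0,2): δ = 112.79°  ·
  (0,3): δ = 60.00°  ·
  (0,4): δ = 11.21°  ✓
  (0,5): δ = 25.91°  ✓
  (0,6): δ = 100.51°  ·
  (1,2): δ = 147.71°  ·
  (1,3): δ = 94.92°  ·
  (1,4): δ = 46.13°  ✓
  (1,5): δ = 9.00°  ✓
  (1,6): δ = 65.59°  ·
  (2,3): δ = 127.21°  ·
  (2,4): δ = 78.42°  ·
  (2,5): δ = 41.29°  ✓
  (2,6): δ = 33.30°  ✓
  (3,4): δ = 131.21°  ·
  (3,5): δ = 94.08°  ·
  (3,6): δ = 19.49°  ✓
  (4,5): δ = 142.88°  ·
  (4,6): δ = 68.28°  ·
  (5,6): δ = 105.41°  ·
antipodal pairs: 7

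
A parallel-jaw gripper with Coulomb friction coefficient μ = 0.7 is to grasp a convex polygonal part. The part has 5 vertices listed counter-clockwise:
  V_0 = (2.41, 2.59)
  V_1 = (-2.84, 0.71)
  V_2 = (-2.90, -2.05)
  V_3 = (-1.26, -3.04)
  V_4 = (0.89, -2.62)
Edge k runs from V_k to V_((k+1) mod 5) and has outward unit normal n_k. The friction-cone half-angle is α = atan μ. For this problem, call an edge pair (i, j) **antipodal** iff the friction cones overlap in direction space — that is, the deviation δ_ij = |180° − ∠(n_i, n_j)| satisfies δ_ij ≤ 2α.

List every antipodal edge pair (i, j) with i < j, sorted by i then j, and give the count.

α = atan 0.7 = 34.99°;  2α = 69.98°
n_0 = (-0.3371, +0.9415)
n_1 = (-0.9998, +0.0217)
n_2 = (-0.5168, -0.8561)
n_3 = (+0.1917, -0.9814)
n_4 = (+0.9600, -0.2801)
  (0,1): δ = 110.95°  ·
  (0,2): δ = 50.82°  ✓
  (0,3): δ = 8.65°  ✓
  (0,4): δ = 54.03°  ✓
  (1,2): δ = 119.87°  ·
  (1,3): δ = 77.70°  ·
  (1,4): δ = 15.02°  ✓
  (2,3): δ = 137.83°  ·
  (2,4): δ = 75.15°  ·
  (3,4): δ = 117.32°  ·
antipodal pairs: 4

count = 4; pairs: (0,2), (0,3), (0,4), (1,4)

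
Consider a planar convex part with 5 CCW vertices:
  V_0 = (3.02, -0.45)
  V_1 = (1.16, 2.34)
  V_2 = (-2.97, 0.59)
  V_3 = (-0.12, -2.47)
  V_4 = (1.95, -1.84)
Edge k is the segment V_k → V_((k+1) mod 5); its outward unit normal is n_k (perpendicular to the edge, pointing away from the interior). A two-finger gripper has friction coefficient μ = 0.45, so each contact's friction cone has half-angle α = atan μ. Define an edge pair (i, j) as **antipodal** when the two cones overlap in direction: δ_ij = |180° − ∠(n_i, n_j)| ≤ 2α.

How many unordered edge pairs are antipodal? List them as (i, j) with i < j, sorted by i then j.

count = 3; pairs: (0,2), (1,3), (1,4)

α = atan 0.45 = 24.23°;  2α = 48.46°
n_0 = (+0.8321, +0.5547)
n_1 = (-0.3901, +0.9208)
n_2 = (-0.7318, -0.6816)
n_3 = (+0.2912, -0.9567)
n_4 = (+0.7924, -0.6100)
  (0,1): δ = 100.73°  ·
  (0,2): δ = 9.27°  ✓
  (0,3): δ = 73.24°  ·
  (0,4): δ = 108.72°  ·
  (1,2): δ = 70.00°  ·
  (1,3): δ = 6.04°  ✓
  (1,4): δ = 29.45°  ✓
  (2,3): δ = 116.04°  ·
  (2,4): δ = 80.55°  ·
  (3,4): δ = 144.52°  ·
antipodal pairs: 3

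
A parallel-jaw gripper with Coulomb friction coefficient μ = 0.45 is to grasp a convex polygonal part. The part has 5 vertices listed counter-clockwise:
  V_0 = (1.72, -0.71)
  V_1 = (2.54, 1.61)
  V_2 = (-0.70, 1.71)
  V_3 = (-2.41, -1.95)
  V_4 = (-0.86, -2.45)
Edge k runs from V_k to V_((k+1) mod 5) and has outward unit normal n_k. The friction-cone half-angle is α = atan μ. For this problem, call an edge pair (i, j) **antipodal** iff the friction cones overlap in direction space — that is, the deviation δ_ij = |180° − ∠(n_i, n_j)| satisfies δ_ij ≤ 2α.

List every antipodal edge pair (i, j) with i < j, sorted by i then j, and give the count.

count = 4; pairs: (0,2), (1,3), (1,4), (2,4)

α = atan 0.45 = 24.23°;  2α = 48.46°
n_0 = (+0.9428, -0.3332)
n_1 = (+0.0308, +0.9995)
n_2 = (-0.9060, +0.4233)
n_3 = (-0.3070, -0.9517)
n_4 = (+0.5591, -0.8291)
  (0,1): δ = 72.30°  ·
  (0,2): δ = 5.58°  ✓
  (0,3): δ = 91.59°  ·
  (0,4): δ = 143.46°  ·
  (1,2): δ = 113.27°  ·
  (1,3): δ = 16.11°  ✓
  (1,4): δ = 35.76°  ✓
  (2,3): δ = 82.84°  ·
  (2,4): δ = 30.96°  ✓
  (3,4): δ = 128.12°  ·
antipodal pairs: 4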